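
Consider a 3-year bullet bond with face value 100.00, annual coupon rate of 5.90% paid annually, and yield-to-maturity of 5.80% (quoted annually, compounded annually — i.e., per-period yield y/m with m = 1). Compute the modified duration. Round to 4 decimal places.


Coupon per period c = face * coupon_rate / m = 5.900000
Periods per year m = 1; per-period yield y/m = 0.058000
Number of cashflows N = 3
Cashflows (t years, CF_t, discount factor 1/(1+y/m)^(m*t), PV):
  t = 1.0000: CF_t = 5.900000, DF = 0.945180, PV = 5.576560
  t = 2.0000: CF_t = 5.900000, DF = 0.893364, PV = 5.270850
  t = 3.0000: CF_t = 105.900000, DF = 0.844390, PV = 89.420884
Price P = sum_t PV_t = 100.268293
First compute Macaulay numerator sum_t t * PV_t:
  t * PV_t at t = 1.0000: 5.576560
  t * PV_t at t = 2.0000: 10.541700
  t * PV_t at t = 3.0000: 268.262651
Macaulay duration D = 284.380911 / 100.268293 = 2.836200
Modified duration = D / (1 + y/m) = 2.836200 / (1 + 0.058000) = 2.680718

Answer: Modified duration = 2.6807


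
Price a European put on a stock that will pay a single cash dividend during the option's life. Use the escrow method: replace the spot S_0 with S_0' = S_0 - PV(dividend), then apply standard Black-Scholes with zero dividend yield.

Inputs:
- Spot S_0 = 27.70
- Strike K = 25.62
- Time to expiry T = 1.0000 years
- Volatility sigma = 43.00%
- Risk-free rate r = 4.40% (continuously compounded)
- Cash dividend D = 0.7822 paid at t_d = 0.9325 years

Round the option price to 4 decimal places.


PV(D) = D * exp(-r * t_d) = 0.7822 * 0.95980034 = 0.75075582
S_0' = S_0 - PV(D) = 27.7000 - 0.75075582 = 26.94924418
d1 = (ln(S_0'/K) + (r + sigma^2/2)*T) / (sigma*sqrt(T)) = 0.43495804
d2 = d1 - sigma*sqrt(T) = 0.00495804
exp(-rT) = 0.95695396
N(-d1) = 0.33179644; N(-d2) = 0.49802204
P = K * exp(-rT) * N(-d2) - S_0' * N(-d1) = 25.6200 * 0.95695396 * 0.49802204 - 26.94924418 * 0.33179644 = 3.2684

Answer: Price = 3.2684


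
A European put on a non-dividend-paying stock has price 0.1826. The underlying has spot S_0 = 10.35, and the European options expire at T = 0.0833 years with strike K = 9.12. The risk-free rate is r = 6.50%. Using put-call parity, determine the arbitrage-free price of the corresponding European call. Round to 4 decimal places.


Answer: Call price = 1.4618

Derivation:
Put-call parity: C - P = S_0 * exp(-qT) - K * exp(-rT).
S_0 * exp(-qT) = 10.3500 * 1.00000000 = 10.35000000
K * exp(-rT) = 9.1200 * 0.99460013 = 9.07075320
C = P + S*exp(-qT) - K*exp(-rT)
C = 0.1826 + 10.35000000 - 9.07075320 = 1.4618


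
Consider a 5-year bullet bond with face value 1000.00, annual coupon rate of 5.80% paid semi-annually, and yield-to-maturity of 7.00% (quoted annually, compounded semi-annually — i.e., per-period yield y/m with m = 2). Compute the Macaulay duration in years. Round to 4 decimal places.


Answer: Macaulay duration = 4.3929 years

Derivation:
Coupon per period c = face * coupon_rate / m = 29.000000
Periods per year m = 2; per-period yield y/m = 0.035000
Number of cashflows N = 10
Cashflows (t years, CF_t, discount factor 1/(1+y/m)^(m*t), PV):
  t = 0.5000: CF_t = 29.000000, DF = 0.966184, PV = 28.019324
  t = 1.0000: CF_t = 29.000000, DF = 0.933511, PV = 27.071810
  t = 1.5000: CF_t = 29.000000, DF = 0.901943, PV = 26.156338
  t = 2.0000: CF_t = 29.000000, DF = 0.871442, PV = 25.271825
  t = 2.5000: CF_t = 29.000000, DF = 0.841973, PV = 24.417222
  t = 3.0000: CF_t = 29.000000, DF = 0.813501, PV = 23.591519
  t = 3.5000: CF_t = 29.000000, DF = 0.785991, PV = 22.793738
  t = 4.0000: CF_t = 29.000000, DF = 0.759412, PV = 22.022935
  t = 4.5000: CF_t = 29.000000, DF = 0.733731, PV = 21.278198
  t = 5.0000: CF_t = 1029.000000, DF = 0.708919, PV = 729.477459
Price P = sum_t PV_t = 950.100368
Macaulay numerator sum_t t * PV_t:
  t * PV_t at t = 0.5000: 14.009662
  t * PV_t at t = 1.0000: 27.071810
  t * PV_t at t = 1.5000: 39.234508
  t * PV_t at t = 2.0000: 50.543649
  t * PV_t at t = 2.5000: 61.043055
  t * PV_t at t = 3.0000: 70.774556
  t * PV_t at t = 3.5000: 79.778083
  t * PV_t at t = 4.0000: 88.091741
  t * PV_t at t = 4.5000: 95.751892
  t * PV_t at t = 5.0000: 3647.387297
Macaulay duration D = (sum_t t * PV_t) / P = 4173.686251 / 950.100368 = 4.392890


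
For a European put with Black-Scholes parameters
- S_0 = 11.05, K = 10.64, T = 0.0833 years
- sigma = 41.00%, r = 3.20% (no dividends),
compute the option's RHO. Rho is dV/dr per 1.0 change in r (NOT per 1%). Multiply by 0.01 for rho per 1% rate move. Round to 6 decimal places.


d1 = 0.4012140004; d2 = 0.2828808689
phi(d1) = 0.3680910804; exp(-qT) = 1.0000000000; exp(-rT) = 0.9973379496
N(-d2) = 0.3886340801
Rho = -K*T*exp(-rT)*N(-d2) = -10.6400 * 0.0833 * 0.9973379496 * 0.3886340801 = -0.343534

Answer: Rho = -0.343534


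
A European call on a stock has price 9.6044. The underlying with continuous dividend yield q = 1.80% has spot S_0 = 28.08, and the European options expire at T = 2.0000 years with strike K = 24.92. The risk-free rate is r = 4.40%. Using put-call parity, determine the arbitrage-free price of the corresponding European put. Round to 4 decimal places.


Answer: Put price = 5.3381

Derivation:
Put-call parity: C - P = S_0 * exp(-qT) - K * exp(-rT).
S_0 * exp(-qT) = 28.0800 * 0.96464029 = 27.08709944
K * exp(-rT) = 24.9200 * 0.91576088 = 22.82076105
P = C - S*exp(-qT) + K*exp(-rT)
P = 9.6044 - 27.08709944 + 22.82076105 = 5.3381


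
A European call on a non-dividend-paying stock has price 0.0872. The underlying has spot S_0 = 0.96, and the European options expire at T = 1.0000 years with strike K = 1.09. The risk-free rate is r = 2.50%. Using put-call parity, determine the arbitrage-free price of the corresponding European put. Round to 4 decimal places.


Answer: Put price = 0.1903

Derivation:
Put-call parity: C - P = S_0 * exp(-qT) - K * exp(-rT).
S_0 * exp(-qT) = 0.9600 * 1.00000000 = 0.96000000
K * exp(-rT) = 1.0900 * 0.97530991 = 1.06308780
P = C - S*exp(-qT) + K*exp(-rT)
P = 0.0872 - 0.96000000 + 1.06308780 = 0.1903


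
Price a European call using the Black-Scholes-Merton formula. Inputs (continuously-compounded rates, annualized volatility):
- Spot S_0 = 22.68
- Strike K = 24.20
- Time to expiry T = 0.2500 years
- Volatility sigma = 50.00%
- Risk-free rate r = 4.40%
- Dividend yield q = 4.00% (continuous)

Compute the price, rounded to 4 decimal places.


d1 = (ln(S/K) + (r - q + 0.5*sigma^2) * T) / (sigma * sqrt(T)) = -0.13047662
d2 = d1 - sigma * sqrt(T) = -0.38047662
exp(-rT) = 0.98906028; exp(-qT) = 0.99004983
C = S_0 * exp(-qT) * N(d1) - K * exp(-rT) * N(d2)
N(d1) = 0.44809468; N(d2) = 0.35179583
C = 22.6800 * 0.99004983 * 0.44809468 - 24.2000 * 0.98906028 * 0.35179583 = 1.6413

Answer: Price = 1.6413


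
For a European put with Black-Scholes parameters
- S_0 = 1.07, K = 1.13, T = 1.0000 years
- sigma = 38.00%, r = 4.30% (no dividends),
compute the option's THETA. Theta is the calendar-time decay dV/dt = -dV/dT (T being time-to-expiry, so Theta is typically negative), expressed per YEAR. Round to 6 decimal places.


Answer: Theta = -0.052746

Derivation:
d1 = 0.1595816204; d2 = -0.2204183796
phi(d1) = 0.3938946938; exp(-qT) = 1.0000000000; exp(-rT) = 0.9579113901
Theta = -S*exp(-qT)*phi(d1)*sigma/(2*sqrt(T)) + r*K*exp(-rT)*N(-d2) - q*S*exp(-qT)*N(-d1)
N(-d1) = 0.4366053291; N(-d2) = 0.5872273337; sqrt(T) = 1.0000000000
Term 1 = -1.0700 * 1.0000000000 * 0.3938946938 * 0.3800 / (2 * 1.0000000000) = -0.0800787912
Term 2 = 0.0430 * 1.1300 * 0.9579113901 * 0.5872273337 = 0.0273324460
Term 3 = 0 (no dividend yield, q = 0)
Theta = -0.0800787912 + (0.0273324460) + (0.0000000000) = -0.052746


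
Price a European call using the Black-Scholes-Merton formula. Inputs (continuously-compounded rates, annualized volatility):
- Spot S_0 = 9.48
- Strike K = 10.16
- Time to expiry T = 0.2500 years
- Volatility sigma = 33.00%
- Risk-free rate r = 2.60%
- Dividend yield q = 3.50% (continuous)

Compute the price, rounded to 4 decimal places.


Answer: Price = 0.3515

Derivation:
d1 = (ln(S/K) + (r - q + 0.5*sigma^2) * T) / (sigma * sqrt(T)) = -0.35097955
d2 = d1 - sigma * sqrt(T) = -0.51597955
exp(-rT) = 0.99352108; exp(-qT) = 0.99128817
C = S_0 * exp(-qT) * N(d1) - K * exp(-rT) * N(d2)
N(d1) = 0.36280184; N(d2) = 0.30293435
C = 9.4800 * 0.99128817 * 0.36280184 - 10.1600 * 0.99352108 * 0.30293435 = 0.3515


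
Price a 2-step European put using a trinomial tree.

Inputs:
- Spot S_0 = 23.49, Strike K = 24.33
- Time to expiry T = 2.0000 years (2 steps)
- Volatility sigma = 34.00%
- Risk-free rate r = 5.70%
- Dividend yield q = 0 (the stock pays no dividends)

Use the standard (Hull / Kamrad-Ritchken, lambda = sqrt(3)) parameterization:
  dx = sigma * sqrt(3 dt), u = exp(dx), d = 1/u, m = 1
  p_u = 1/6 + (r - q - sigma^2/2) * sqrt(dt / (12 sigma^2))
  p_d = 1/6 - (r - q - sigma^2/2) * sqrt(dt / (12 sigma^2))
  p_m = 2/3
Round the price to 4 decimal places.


dt = T/N = 1.000000; dx = sigma*sqrt(3*dt) = 0.588897
u = exp(dx) = 1.802000; d = 1/u = 0.554939
p_u = 0.165987, p_m = 0.666667, p_d = 0.167346
Discount per step: exp(-r*dt) = 0.944594
Stock lattice S(k, j) with j the centered position index:
  k=0: S(0,+0) = 23.4900
  k=1: S(1,-1) = 13.0355; S(1,+0) = 23.4900; S(1,+1) = 42.3290
  k=2: S(2,-2) = 7.2339; S(2,-1) = 13.0355; S(2,+0) = 23.4900; S(2,+1) = 42.3290; S(2,+2) = 76.2768
Terminal payoffs V(N, j) = max(K - S_T, 0):
  V(2,-2) = 17.096086; V(2,-1) = 11.294485; V(2,+0) = 0.840000; V(2,+1) = 0.000000; V(2,+2) = 0.000000
Backward induction: V(k, j) = exp(-r*dt) * [p_u * V(k+1, j+1) + p_m * V(k+1, j) + p_d * V(k+1, j-1)]
  V(1,-1) = exp(-r*dt) * [p_u*0.840000 + p_m*11.294485 + p_d*17.096086] = 9.946619
  V(1,+0) = exp(-r*dt) * [p_u*0.000000 + p_m*0.840000 + p_d*11.294485] = 2.314337
  V(1,+1) = exp(-r*dt) * [p_u*0.000000 + p_m*0.000000 + p_d*0.840000] = 0.132782
  V(0,+0) = exp(-r*dt) * [p_u*0.132782 + p_m*2.314337 + p_d*9.946619] = 3.050526

Answer: Price = V(0,0) = 3.0505


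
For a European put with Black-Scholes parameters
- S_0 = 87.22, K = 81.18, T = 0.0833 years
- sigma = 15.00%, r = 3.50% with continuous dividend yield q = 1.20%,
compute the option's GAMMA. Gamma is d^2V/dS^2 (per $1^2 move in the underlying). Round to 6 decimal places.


Answer: Gamma = 0.023898

Derivation:
d1 = 1.7235684707; d2 = 1.6802758616
phi(d1) = 0.0903302690; exp(-qT) = 0.9990008994; exp(-rT) = 0.9970887459
Gamma = exp(-qT) * phi(d1) / (S * sigma * sqrt(T)) = 0.9990008994 * 0.0903302690 / (87.2200 * 0.1500 * 0.2886173938) = 0.023898


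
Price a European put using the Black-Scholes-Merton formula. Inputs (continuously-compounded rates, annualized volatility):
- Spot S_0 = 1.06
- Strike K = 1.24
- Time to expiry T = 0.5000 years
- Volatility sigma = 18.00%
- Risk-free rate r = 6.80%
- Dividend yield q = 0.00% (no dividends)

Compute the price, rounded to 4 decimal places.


Answer: Price = 0.1513

Derivation:
d1 = (ln(S/K) + (r - q + 0.5*sigma^2) * T) / (sigma * sqrt(T)) = -0.90150200
d2 = d1 - sigma * sqrt(T) = -1.02878122
exp(-rT) = 0.96657150; exp(-qT) = 1.00000000
P = K * exp(-rT) * N(-d2) - S_0 * exp(-qT) * N(-d1)
N(-d1) = 0.81633926; N(-d2) = 0.84820875
P = 1.2400 * 0.96657150 * 0.84820875 - 1.0600 * 1.00000000 * 0.81633926 = 0.1513


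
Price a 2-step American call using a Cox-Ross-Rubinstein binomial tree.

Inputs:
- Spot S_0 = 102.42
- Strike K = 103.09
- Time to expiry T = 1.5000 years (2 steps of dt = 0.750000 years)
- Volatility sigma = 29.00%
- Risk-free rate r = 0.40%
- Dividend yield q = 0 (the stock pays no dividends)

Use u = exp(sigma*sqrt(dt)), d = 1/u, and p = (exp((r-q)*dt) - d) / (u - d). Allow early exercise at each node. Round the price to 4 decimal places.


Answer: Price = V(0,0) = 12.9330

Derivation:
dt = T/N = 0.750000
u = exp(sigma*sqrt(dt)) = 1.285500; d = 1/u = 0.777908
p = (exp((r-q)*dt) - d) / (u - d) = 0.443460
Discount per step: exp(-r*dt) = 0.997004
Stock lattice S(k, i) with i counting down-moves:
  k=0: S(0,0) = 102.4200
  k=1: S(1,0) = 131.6609; S(1,1) = 79.6733
  k=2: S(2,0) = 169.2500; S(2,1) = 102.4200; S(2,2) = 61.9785
Terminal payoffs V(N, i) = max(S_T - K, 0):
  V(2,0) = 66.159971; V(2,1) = 0.000000; V(2,2) = 0.000000
Backward induction: V(k, i) = exp(-r*dt) * [p * V(k+1, i) + (1-p) * V(k+1, i+1)]; then take max(V_cont, immediate exercise) for American.
  V(1,0) = exp(-r*dt) * [p*66.159971 + (1-p)*0.000000] = 29.251431; exercise = 28.570860; V(1,0) = max -> 29.251431
  V(1,1) = exp(-r*dt) * [p*0.000000 + (1-p)*0.000000] = 0.000000; exercise = 0.000000; V(1,1) = max -> 0.000000
  V(0,0) = exp(-r*dt) * [p*29.251431 + (1-p)*0.000000] = 12.932990; exercise = 0.000000; V(0,0) = max -> 12.932990


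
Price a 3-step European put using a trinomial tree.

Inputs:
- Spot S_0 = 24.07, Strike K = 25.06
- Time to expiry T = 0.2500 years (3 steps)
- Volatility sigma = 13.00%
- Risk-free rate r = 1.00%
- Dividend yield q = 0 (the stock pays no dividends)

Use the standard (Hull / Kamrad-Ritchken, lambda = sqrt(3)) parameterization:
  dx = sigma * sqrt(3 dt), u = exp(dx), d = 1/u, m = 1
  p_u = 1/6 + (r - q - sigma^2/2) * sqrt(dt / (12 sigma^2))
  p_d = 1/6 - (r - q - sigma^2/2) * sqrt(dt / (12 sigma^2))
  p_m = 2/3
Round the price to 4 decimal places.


dt = T/N = 0.083333; dx = sigma*sqrt(3*dt) = 0.065000
u = exp(dx) = 1.067159; d = 1/u = 0.937067
p_u = 0.167660, p_m = 0.666667, p_d = 0.165673
Discount per step: exp(-r*dt) = 0.999167
Stock lattice S(k, j) with j the centered position index:
  k=0: S(0,+0) = 24.0700
  k=1: S(1,-1) = 22.5552; S(1,+0) = 24.0700; S(1,+1) = 25.6865
  k=2: S(2,-2) = 21.1358; S(2,-1) = 22.5552; S(2,+0) = 24.0700; S(2,+1) = 25.6865; S(2,+2) = 27.4116
  k=3: S(3,-3) = 19.8056; S(3,-2) = 21.1358; S(3,-1) = 22.5552; S(3,+0) = 24.0700; S(3,+1) = 25.6865; S(3,+2) = 27.4116; S(3,+3) = 29.2525
Terminal payoffs V(N, j) = max(K - S_T, 0):
  V(3,-3) = 5.254370; V(3,-2) = 3.924243; V(3,-1) = 2.504786; V(3,+0) = 0.990000; V(3,+1) = 0.000000; V(3,+2) = 0.000000; V(3,+3) = 0.000000
Backward induction: V(k, j) = exp(-r*dt) * [p_u * V(k+1, j+1) + p_m * V(k+1, j) + p_d * V(k+1, j-1)]
  V(2,-2) = exp(-r*dt) * [p_u*2.504786 + p_m*3.924243 + p_d*5.254370] = 3.903369
  V(2,-1) = exp(-r*dt) * [p_u*0.990000 + p_m*2.504786 + p_d*3.924243] = 2.483912
  V(2,+0) = exp(-r*dt) * [p_u*0.000000 + p_m*0.990000 + p_d*2.504786] = 1.074080
  V(2,+1) = exp(-r*dt) * [p_u*0.000000 + p_m*0.000000 + p_d*0.990000] = 0.163880
  V(2,+2) = exp(-r*dt) * [p_u*0.000000 + p_m*0.000000 + p_d*0.000000] = 0.000000
  V(1,-1) = exp(-r*dt) * [p_u*1.074080 + p_m*2.483912 + p_d*3.903369] = 2.480637
  V(1,+0) = exp(-r*dt) * [p_u*0.163880 + p_m*1.074080 + p_d*2.483912] = 1.154085
  V(1,+1) = exp(-r*dt) * [p_u*0.000000 + p_m*0.163880 + p_d*1.074080] = 0.286960
  V(0,+0) = exp(-r*dt) * [p_u*0.286960 + p_m*1.154085 + p_d*2.480637] = 1.227453

Answer: Price = V(0,0) = 1.2275


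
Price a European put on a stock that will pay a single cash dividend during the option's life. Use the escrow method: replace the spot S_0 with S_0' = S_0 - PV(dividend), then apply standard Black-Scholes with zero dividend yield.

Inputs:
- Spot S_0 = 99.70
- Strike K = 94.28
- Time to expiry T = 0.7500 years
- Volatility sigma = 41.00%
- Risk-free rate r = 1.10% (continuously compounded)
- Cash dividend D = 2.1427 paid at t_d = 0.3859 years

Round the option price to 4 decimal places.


PV(D) = D * exp(-r * t_d) = 2.1427 * 0.99576410 = 2.13362373
S_0' = S_0 - PV(D) = 99.7000 - 2.13362373 = 97.56637627
d1 = (ln(S_0'/K) + (r + sigma^2/2)*T) / (sigma*sqrt(T)) = 0.29726878
d2 = d1 - sigma*sqrt(T) = -0.05780163
exp(-rT) = 0.99178394
N(-d1) = 0.38313066; N(-d2) = 0.52304668
P = K * exp(-rT) * N(-d2) - S_0' * N(-d1) = 94.2800 * 0.99178394 * 0.52304668 - 97.56637627 * 0.38313066 = 11.5270

Answer: Price = 11.5270


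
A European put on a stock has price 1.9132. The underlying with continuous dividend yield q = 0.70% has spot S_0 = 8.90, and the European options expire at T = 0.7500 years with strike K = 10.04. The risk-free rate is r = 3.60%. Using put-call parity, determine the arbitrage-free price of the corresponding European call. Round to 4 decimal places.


Put-call parity: C - P = S_0 * exp(-qT) - K * exp(-rT).
S_0 * exp(-qT) = 8.9000 * 0.99476376 = 8.85339744
K * exp(-rT) = 10.0400 * 0.97336124 = 9.77254686
C = P + S*exp(-qT) - K*exp(-rT)
C = 1.9132 + 8.85339744 - 9.77254686 = 0.9941

Answer: Call price = 0.9941


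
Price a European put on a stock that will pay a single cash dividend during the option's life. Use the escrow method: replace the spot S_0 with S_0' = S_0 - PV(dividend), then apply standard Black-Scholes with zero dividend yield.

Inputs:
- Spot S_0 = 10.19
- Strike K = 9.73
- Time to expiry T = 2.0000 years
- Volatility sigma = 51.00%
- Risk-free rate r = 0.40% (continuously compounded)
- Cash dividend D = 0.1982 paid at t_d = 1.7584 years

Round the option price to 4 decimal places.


PV(D) = D * exp(-r * t_d) = 0.1982 * 0.99299108 = 0.19681083
S_0' = S_0 - PV(D) = 10.1900 - 0.19681083 = 9.99318917
d1 = (ln(S_0'/K) + (r + sigma^2/2)*T) / (sigma*sqrt(T)) = 0.40872142
d2 = d1 - sigma*sqrt(T) = -0.31252750
exp(-rT) = 0.99203191
N(-d1) = 0.34137206; N(-d2) = 0.62268017
P = K * exp(-rT) * N(-d2) - S_0' * N(-d1) = 9.7300 * 0.99203191 * 0.62268017 - 9.99318917 * 0.34137206 = 2.5990

Answer: Price = 2.5990


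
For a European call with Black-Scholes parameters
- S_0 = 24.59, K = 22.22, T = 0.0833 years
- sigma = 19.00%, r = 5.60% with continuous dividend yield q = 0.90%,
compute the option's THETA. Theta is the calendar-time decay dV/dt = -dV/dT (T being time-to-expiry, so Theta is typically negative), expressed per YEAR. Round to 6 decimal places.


Answer: Theta = -1.471735

Derivation:
d1 = 1.9469544932; d2 = 1.8921171884
phi(d1) = 0.0599493984; exp(-qT) = 0.9992505810; exp(-rT) = 0.9953460633
Theta = -S*exp(-qT)*phi(d1)*sigma/(2*sqrt(T)) - r*K*exp(-rT)*N(d2) + q*S*exp(-qT)*N(d1)
N(d1) = 0.9742299047; N(d2) = 0.9707623157; sqrt(T) = 0.2886173938
Term 1 = -24.5900 * 0.9992505810 * 0.0599493984 * 0.1900 / (2 * 0.2886173938) = -0.4848628077
Term 2 = -0.0560 * 22.2200 * 0.9953460633 * 0.9707623157 = -1.2023172932
Term 3 = 0.0090 * 24.5900 * 0.9992505810 * 0.9742299047 = 0.2154452404
Theta = -0.4848628077 + (-1.2023172932) + (0.2154452404) = -1.471735


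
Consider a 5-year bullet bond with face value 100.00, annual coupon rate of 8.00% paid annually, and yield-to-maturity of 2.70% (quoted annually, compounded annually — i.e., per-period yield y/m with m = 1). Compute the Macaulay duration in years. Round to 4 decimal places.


Answer: Macaulay duration = 4.3905 years

Derivation:
Coupon per period c = face * coupon_rate / m = 8.000000
Periods per year m = 1; per-period yield y/m = 0.027000
Number of cashflows N = 5
Cashflows (t years, CF_t, discount factor 1/(1+y/m)^(m*t), PV):
  t = 1.0000: CF_t = 8.000000, DF = 0.973710, PV = 7.789679
  t = 2.0000: CF_t = 8.000000, DF = 0.948111, PV = 7.584887
  t = 3.0000: CF_t = 8.000000, DF = 0.923185, PV = 7.385479
  t = 4.0000: CF_t = 8.000000, DF = 0.898914, PV = 7.191313
  t = 5.0000: CF_t = 108.000000, DF = 0.875282, PV = 94.530409
Price P = sum_t PV_t = 124.481767
Macaulay numerator sum_t t * PV_t:
  t * PV_t at t = 1.0000: 7.789679
  t * PV_t at t = 2.0000: 15.169773
  t * PV_t at t = 3.0000: 22.156436
  t * PV_t at t = 4.0000: 28.765253
  t * PV_t at t = 5.0000: 472.652046
Macaulay duration D = (sum_t t * PV_t) / P = 546.533188 / 124.481767 = 4.390468


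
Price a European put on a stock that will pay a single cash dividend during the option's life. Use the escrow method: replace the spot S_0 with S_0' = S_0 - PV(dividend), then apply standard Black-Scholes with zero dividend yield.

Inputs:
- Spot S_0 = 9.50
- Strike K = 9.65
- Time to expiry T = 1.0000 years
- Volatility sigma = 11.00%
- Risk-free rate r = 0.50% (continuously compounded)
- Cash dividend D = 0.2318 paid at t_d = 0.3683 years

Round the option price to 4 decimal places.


PV(D) = D * exp(-r * t_d) = 0.2318 * 0.99816019 = 0.23137353
S_0' = S_0 - PV(D) = 9.5000 - 0.23137353 = 9.26862647
d1 = (ln(S_0'/K) + (r + sigma^2/2)*T) / (sigma*sqrt(T)) = -0.26611560
d2 = d1 - sigma*sqrt(T) = -0.37611560
exp(-rT) = 0.99501248
N(-d1) = 0.60492491; N(-d2) = 0.64658452
P = K * exp(-rT) * N(-d2) - S_0' * N(-d1) = 9.6500 * 0.99501248 * 0.64658452 - 9.26862647 * 0.60492491 = 0.6016

Answer: Price = 0.6016


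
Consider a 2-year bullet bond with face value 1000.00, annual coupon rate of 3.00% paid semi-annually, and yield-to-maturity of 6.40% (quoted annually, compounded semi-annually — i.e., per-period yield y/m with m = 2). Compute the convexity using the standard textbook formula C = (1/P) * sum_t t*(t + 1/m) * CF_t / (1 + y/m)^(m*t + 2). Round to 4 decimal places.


Coupon per period c = face * coupon_rate / m = 15.000000
Periods per year m = 2; per-period yield y/m = 0.032000
Number of cashflows N = 4
Cashflows (t years, CF_t, discount factor 1/(1+y/m)^(m*t), PV):
  t = 0.5000: CF_t = 15.000000, DF = 0.968992, PV = 14.534884
  t = 1.0000: CF_t = 15.000000, DF = 0.938946, PV = 14.084190
  t = 1.5000: CF_t = 15.000000, DF = 0.909831, PV = 13.647471
  t = 2.0000: CF_t = 1015.000000, DF = 0.881620, PV = 894.843841
Price P = sum_t PV_t = 937.110385
Convexity numerator sum_t t*(t + 1/m) * CF_t / (1+y/m)^(m*t + 2):
  t = 0.5000: term = 6.823735
  t = 1.0000: term = 19.836440
  t = 1.5000: term = 38.442713
  t = 2.0000: term = 4201.050120
Convexity = (1/P) * sum = 4266.153008 / 937.110385 = 4.552455

Answer: Convexity = 4.5525


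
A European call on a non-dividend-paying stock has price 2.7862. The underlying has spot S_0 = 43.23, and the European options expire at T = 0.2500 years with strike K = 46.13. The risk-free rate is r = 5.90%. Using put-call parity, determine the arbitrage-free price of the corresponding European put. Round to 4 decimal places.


Put-call parity: C - P = S_0 * exp(-qT) - K * exp(-rT).
S_0 * exp(-qT) = 43.2300 * 1.00000000 = 43.23000000
K * exp(-rT) = 46.1300 * 0.98535825 = 45.45457600
P = C - S*exp(-qT) + K*exp(-rT)
P = 2.7862 - 43.23000000 + 45.45457600 = 5.0108

Answer: Put price = 5.0108


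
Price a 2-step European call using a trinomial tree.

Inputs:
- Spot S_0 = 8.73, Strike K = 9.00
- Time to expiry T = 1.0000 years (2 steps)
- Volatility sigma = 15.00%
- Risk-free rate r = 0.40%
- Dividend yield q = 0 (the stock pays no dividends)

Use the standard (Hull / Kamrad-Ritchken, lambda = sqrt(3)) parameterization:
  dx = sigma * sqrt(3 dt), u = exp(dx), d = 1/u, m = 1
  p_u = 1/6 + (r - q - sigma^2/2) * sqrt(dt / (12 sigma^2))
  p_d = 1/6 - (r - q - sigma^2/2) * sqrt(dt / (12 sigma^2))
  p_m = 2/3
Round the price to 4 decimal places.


Answer: Price = V(0,0) = 0.3987

Derivation:
dt = T/N = 0.500000; dx = sigma*sqrt(3*dt) = 0.183712
u = exp(dx) = 1.201669; d = 1/u = 0.832176
p_u = 0.156801, p_m = 0.666667, p_d = 0.176533
Discount per step: exp(-r*dt) = 0.998002
Stock lattice S(k, j) with j the centered position index:
  k=0: S(0,+0) = 8.7300
  k=1: S(1,-1) = 7.2649; S(1,+0) = 8.7300; S(1,+1) = 10.4906
  k=2: S(2,-2) = 6.0457; S(2,-1) = 7.2649; S(2,+0) = 8.7300; S(2,+1) = 10.4906; S(2,+2) = 12.6062
Terminal payoffs V(N, j) = max(S_T - K, 0):
  V(2,-2) = 0.000000; V(2,-1) = 0.000000; V(2,+0) = 0.000000; V(2,+1) = 1.490574; V(2,+2) = 3.606201
Backward induction: V(k, j) = exp(-r*dt) * [p_u * V(k+1, j+1) + p_m * V(k+1, j) + p_d * V(k+1, j-1)]
  V(1,-1) = exp(-r*dt) * [p_u*0.000000 + p_m*0.000000 + p_d*0.000000] = 0.000000
  V(1,+0) = exp(-r*dt) * [p_u*1.490574 + p_m*0.000000 + p_d*0.000000] = 0.233256
  V(1,+1) = exp(-r*dt) * [p_u*3.606201 + p_m*1.490574 + p_d*0.000000] = 1.556055
  V(0,+0) = exp(-r*dt) * [p_u*1.556055 + p_m*0.233256 + p_d*0.000000] = 0.398696


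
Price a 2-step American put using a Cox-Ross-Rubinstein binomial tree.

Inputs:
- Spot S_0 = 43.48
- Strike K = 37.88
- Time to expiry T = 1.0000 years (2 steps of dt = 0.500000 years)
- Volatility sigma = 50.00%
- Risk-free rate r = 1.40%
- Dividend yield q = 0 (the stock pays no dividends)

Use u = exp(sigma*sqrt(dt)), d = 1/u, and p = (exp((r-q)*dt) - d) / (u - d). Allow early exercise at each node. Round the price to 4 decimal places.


Answer: Price = V(0,0) = 5.4117

Derivation:
dt = T/N = 0.500000
u = exp(sigma*sqrt(dt)) = 1.424119; d = 1/u = 0.702189
p = (exp((r-q)*dt) - d) / (u - d) = 0.422251
Discount per step: exp(-r*dt) = 0.993024
Stock lattice S(k, i) with i counting down-moves:
  k=0: S(0,0) = 43.4800
  k=1: S(1,0) = 61.9207; S(1,1) = 30.5312
  k=2: S(2,0) = 88.1824; S(2,1) = 43.4800; S(2,2) = 21.4386
Terminal payoffs V(N, i) = max(K - S_T, 0):
  V(2,0) = 0.000000; V(2,1) = 0.000000; V(2,2) = 16.441373
Backward induction: V(k, i) = exp(-r*dt) * [p * V(k+1, i) + (1-p) * V(k+1, i+1)]; then take max(V_cont, immediate exercise) for American.
  V(1,0) = exp(-r*dt) * [p*0.000000 + (1-p)*0.000000] = 0.000000; exercise = 0.000000; V(1,0) = max -> 0.000000
  V(1,1) = exp(-r*dt) * [p*0.000000 + (1-p)*16.441373] = 9.432722; exercise = 7.348844; V(1,1) = max -> 9.432722
  V(0,0) = exp(-r*dt) * [p*0.000000 + (1-p)*9.432722] = 5.411729; exercise = 0.000000; V(0,0) = max -> 5.411729


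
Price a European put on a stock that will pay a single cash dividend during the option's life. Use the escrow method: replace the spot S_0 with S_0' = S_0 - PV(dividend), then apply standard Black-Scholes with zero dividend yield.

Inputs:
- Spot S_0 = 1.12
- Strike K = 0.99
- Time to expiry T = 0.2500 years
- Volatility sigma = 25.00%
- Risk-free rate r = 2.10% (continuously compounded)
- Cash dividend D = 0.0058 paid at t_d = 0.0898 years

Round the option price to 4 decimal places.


PV(D) = D * exp(-r * t_d) = 0.0058 * 0.99811598 = 0.00578907
S_0' = S_0 - PV(D) = 1.1200 - 0.00578907 = 1.11421093
d1 = (ln(S_0'/K) + (r + sigma^2/2)*T) / (sigma*sqrt(T)) = 1.05007441
d2 = d1 - sigma*sqrt(T) = 0.92507441
exp(-rT) = 0.99476376
N(-d1) = 0.14684195; N(-d2) = 0.17746360
P = K * exp(-rT) * N(-d2) - S_0' * N(-d1) = 0.9900 * 0.99476376 * 0.17746360 - 1.11421093 * 0.14684195 = 0.0112

Answer: Price = 0.0112


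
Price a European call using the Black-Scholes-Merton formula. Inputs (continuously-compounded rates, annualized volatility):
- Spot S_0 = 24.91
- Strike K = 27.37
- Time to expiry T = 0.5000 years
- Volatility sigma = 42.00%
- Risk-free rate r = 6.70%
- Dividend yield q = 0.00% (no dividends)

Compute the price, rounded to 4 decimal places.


d1 = (ln(S/K) + (r - q + 0.5*sigma^2) * T) / (sigma * sqrt(T)) = -0.05582168
d2 = d1 - sigma * sqrt(T) = -0.35280653
exp(-rT) = 0.96705491; exp(-qT) = 1.00000000
C = S_0 * exp(-qT) * N(d1) - K * exp(-rT) * N(d2)
N(d1) = 0.47774193; N(d2) = 0.36211674
C = 24.9100 * 1.00000000 * 0.47774193 - 27.3700 * 0.96705491 * 0.36211674 = 2.3159

Answer: Price = 2.3159


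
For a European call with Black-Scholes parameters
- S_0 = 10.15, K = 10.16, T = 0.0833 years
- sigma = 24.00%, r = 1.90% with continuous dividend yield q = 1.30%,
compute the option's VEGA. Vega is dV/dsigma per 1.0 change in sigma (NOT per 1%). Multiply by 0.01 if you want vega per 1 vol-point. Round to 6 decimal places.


Answer: Vega = 1.166978

Derivation:
d1 = 0.0276332291; d2 = -0.0416349454
phi(d1) = 0.3987899942; exp(-qT) = 0.9989176861; exp(-rT) = 0.9984185518
Vega = S * exp(-qT) * phi(d1) * sqrt(T) = 10.1500 * 0.9989176861 * 0.3987899942 * 0.2886173938 = 1.166978


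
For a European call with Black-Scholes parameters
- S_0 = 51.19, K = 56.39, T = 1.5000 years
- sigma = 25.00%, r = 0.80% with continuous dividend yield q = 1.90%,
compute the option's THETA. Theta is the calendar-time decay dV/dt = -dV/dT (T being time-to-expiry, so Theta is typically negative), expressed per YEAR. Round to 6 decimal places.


d1 = -0.2167721259; d2 = -0.5229583437
phi(d1) = 0.3896783552; exp(-qT) = 0.9719022941; exp(-rT) = 0.9880717129
Theta = -S*exp(-qT)*phi(d1)*sigma/(2*sqrt(T)) - r*K*exp(-rT)*N(d2) + q*S*exp(-qT)*N(d1)
N(d1) = 0.4141929679; N(d2) = 0.3005016210; sqrt(T) = 1.2247448714
Term 1 = -51.1900 * 0.9719022941 * 0.3896783552 * 0.2500 / (2 * 1.2247448714) = -1.9786929378
Term 2 = -0.0080 * 56.3900 * 0.9880717129 * 0.3005016210 = -0.1339452653
Term 3 = 0.0190 * 51.1900 * 0.9719022941 * 0.4141929679 = 0.3915291116
Theta = -1.9786929378 + (-0.1339452653) + (0.3915291116) = -1.721109

Answer: Theta = -1.721109


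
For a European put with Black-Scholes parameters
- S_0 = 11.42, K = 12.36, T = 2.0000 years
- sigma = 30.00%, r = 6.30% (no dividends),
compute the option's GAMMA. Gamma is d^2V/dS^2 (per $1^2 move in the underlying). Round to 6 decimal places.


d1 = 0.3226781674; d2 = -0.1015859013
phi(d1) = 0.3787044729; exp(-qT) = 1.0000000000; exp(-rT) = 0.8816148468
Gamma = exp(-qT) * phi(d1) / (S * sigma * sqrt(T)) = 1.0000000000 * 0.3787044729 / (11.4200 * 0.3000 * 1.4142135624) = 0.078162

Answer: Gamma = 0.078162


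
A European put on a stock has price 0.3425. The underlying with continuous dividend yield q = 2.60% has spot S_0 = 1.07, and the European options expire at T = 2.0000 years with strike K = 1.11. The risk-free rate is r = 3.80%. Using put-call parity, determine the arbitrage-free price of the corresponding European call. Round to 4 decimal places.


Put-call parity: C - P = S_0 * exp(-qT) - K * exp(-rT).
S_0 * exp(-qT) = 1.0700 * 0.94932887 = 1.01578189
K * exp(-rT) = 1.1100 * 0.92681621 = 1.02876599
C = P + S*exp(-qT) - K*exp(-rT)
C = 0.3425 + 1.01578189 - 1.02876599 = 0.3295

Answer: Call price = 0.3295


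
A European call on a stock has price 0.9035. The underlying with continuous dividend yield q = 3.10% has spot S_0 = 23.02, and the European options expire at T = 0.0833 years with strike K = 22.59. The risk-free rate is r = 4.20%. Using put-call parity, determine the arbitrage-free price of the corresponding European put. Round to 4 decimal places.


Put-call parity: C - P = S_0 * exp(-qT) - K * exp(-rT).
S_0 * exp(-qT) = 23.0200 * 0.99742103 = 22.96063214
K * exp(-rT) = 22.5900 * 0.99650751 = 22.51110472
P = C - S*exp(-qT) + K*exp(-rT)
P = 0.9035 - 22.96063214 + 22.51110472 = 0.4540

Answer: Put price = 0.4540


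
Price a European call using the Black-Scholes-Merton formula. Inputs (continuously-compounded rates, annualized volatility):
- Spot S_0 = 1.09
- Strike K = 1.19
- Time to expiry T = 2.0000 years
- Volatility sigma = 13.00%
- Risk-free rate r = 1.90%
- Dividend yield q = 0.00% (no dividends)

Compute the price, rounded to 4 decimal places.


d1 = (ln(S/K) + (r - q + 0.5*sigma^2) * T) / (sigma * sqrt(T)) = -0.17881975
d2 = d1 - sigma * sqrt(T) = -0.36266751
exp(-rT) = 0.96271294; exp(-qT) = 1.00000000
C = S_0 * exp(-qT) * N(d1) - K * exp(-rT) * N(d2)
N(d1) = 0.42903962; N(d2) = 0.35842664
C = 1.0900 * 1.00000000 * 0.42903962 - 1.1900 * 0.96271294 * 0.35842664 = 0.0570

Answer: Price = 0.0570


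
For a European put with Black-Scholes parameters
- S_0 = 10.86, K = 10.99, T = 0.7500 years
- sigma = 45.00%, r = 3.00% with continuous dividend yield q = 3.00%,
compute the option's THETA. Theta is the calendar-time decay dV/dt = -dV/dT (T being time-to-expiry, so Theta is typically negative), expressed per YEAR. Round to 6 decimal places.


Answer: Theta = -1.034379

Derivation:
d1 = 0.1643217029; d2 = -0.2253897288
phi(d1) = 0.3935924310; exp(-qT) = 0.9777512372; exp(-rT) = 0.9777512372
Theta = -S*exp(-qT)*phi(d1)*sigma/(2*sqrt(T)) + r*K*exp(-rT)*N(-d2) - q*S*exp(-qT)*N(-d1)
N(-d1) = 0.4347389487; N(-d2) = 0.5891619493; sqrt(T) = 0.8660254038
Term 1 = -10.8600 * 0.9777512372 * 0.3935924310 * 0.4500 / (2 * 0.8660254038) = -1.0858174677
Term 2 = 0.0300 * 10.9900 * 0.9777512372 * 0.5891619493 = 0.1899249460
Term 3 = -0.0300 * 10.8600 * 0.9777512372 * 0.4347389487 = -0.1384866803
Theta = -1.0858174677 + (0.1899249460) + (-0.1384866803) = -1.034379


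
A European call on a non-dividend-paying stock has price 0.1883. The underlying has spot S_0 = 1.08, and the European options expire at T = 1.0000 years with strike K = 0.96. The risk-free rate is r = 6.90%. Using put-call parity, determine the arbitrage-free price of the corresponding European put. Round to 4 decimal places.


Answer: Put price = 0.0043

Derivation:
Put-call parity: C - P = S_0 * exp(-qT) - K * exp(-rT).
S_0 * exp(-qT) = 1.0800 * 1.00000000 = 1.08000000
K * exp(-rT) = 0.9600 * 0.93332668 = 0.89599361
P = C - S*exp(-qT) + K*exp(-rT)
P = 0.1883 - 1.08000000 + 0.89599361 = 0.0043


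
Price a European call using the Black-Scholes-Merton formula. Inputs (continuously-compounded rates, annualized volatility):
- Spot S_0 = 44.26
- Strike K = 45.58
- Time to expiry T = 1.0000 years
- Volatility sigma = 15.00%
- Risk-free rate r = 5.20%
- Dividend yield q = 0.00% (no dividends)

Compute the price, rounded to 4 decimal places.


d1 = (ln(S/K) + (r - q + 0.5*sigma^2) * T) / (sigma * sqrt(T)) = 0.22574874
d2 = d1 - sigma * sqrt(T) = 0.07574874
exp(-rT) = 0.94932887; exp(-qT) = 1.00000000
C = S_0 * exp(-qT) * N(d1) - K * exp(-rT) * N(d2)
N(d1) = 0.58930158; N(d2) = 0.53019050
C = 44.2600 * 1.00000000 * 0.58930158 - 45.5800 * 0.94932887 * 0.53019050 = 3.1409

Answer: Price = 3.1409


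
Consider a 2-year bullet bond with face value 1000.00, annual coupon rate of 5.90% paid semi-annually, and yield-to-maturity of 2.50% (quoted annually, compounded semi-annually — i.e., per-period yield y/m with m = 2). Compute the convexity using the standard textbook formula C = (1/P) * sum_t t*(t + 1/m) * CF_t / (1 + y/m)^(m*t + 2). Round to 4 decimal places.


Answer: Convexity = 4.6131

Derivation:
Coupon per period c = face * coupon_rate / m = 29.500000
Periods per year m = 2; per-period yield y/m = 0.012500
Number of cashflows N = 4
Cashflows (t years, CF_t, discount factor 1/(1+y/m)^(m*t), PV):
  t = 0.5000: CF_t = 29.500000, DF = 0.987654, PV = 29.135802
  t = 1.0000: CF_t = 29.500000, DF = 0.975461, PV = 28.776101
  t = 1.5000: CF_t = 29.500000, DF = 0.963418, PV = 28.420841
  t = 2.0000: CF_t = 1029.500000, DF = 0.951524, PV = 979.594241
Price P = sum_t PV_t = 1065.926986
Convexity numerator sum_t t*(t + 1/m) * CF_t / (1+y/m)^(m*t + 2):
  t = 0.5000: term = 14.210420
  t = 1.0000: term = 42.104949
  t = 1.5000: term = 83.170270
  t = 2.0000: term = 4777.780174
Convexity = (1/P) * sum = 4917.265814 / 1065.926986 = 4.613136


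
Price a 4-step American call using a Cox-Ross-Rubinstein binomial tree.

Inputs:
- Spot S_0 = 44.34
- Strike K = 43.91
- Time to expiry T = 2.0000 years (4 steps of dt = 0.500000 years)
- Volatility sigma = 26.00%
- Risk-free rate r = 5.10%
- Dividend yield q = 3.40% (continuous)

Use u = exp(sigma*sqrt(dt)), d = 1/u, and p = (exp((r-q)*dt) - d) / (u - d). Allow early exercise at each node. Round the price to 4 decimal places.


dt = T/N = 0.500000
u = exp(sigma*sqrt(dt)) = 1.201833; d = 1/u = 0.832062
p = (exp((r-q)*dt) - d) / (u - d) = 0.477252
Discount per step: exp(-r*dt) = 0.974822
Stock lattice S(k, i) with i counting down-moves:
  k=0: S(0,0) = 44.3400
  k=1: S(1,0) = 53.2893; S(1,1) = 36.8936
  k=2: S(2,0) = 64.0448; S(2,1) = 44.3400; S(2,2) = 30.6978
  k=3: S(3,0) = 76.9711; S(3,1) = 53.2893; S(3,2) = 36.8936; S(3,3) = 25.5425
  k=4: S(4,0) = 92.5064; S(4,1) = 64.0448; S(4,2) = 44.3400; S(4,3) = 30.6978; S(4,4) = 21.2530
Terminal payoffs V(N, i) = max(S_T - K, 0):
  V(4,0) = 48.596439; V(4,1) = 20.134793; V(4,2) = 0.430000; V(4,3) = 0.000000; V(4,4) = 0.000000
Backward induction: V(k, i) = exp(-r*dt) * [p * V(k+1, i) + (1-p) * V(k+1, i+1)]; then take max(V_cont, immediate exercise) for American.
  V(3,0) = exp(-r*dt) * [p*48.596439 + (1-p)*20.134793] = 32.869236; exercise = 33.061136; V(3,0) = max -> 33.061136
  V(3,1) = exp(-r*dt) * [p*20.134793 + (1-p)*0.430000] = 9.586557; exercise = 9.379268; V(3,1) = max -> 9.586557
  V(3,2) = exp(-r*dt) * [p*0.430000 + (1-p)*0.000000] = 0.200052; exercise = 0.000000; V(3,2) = max -> 0.200052
  V(3,3) = exp(-r*dt) * [p*0.000000 + (1-p)*0.000000] = 0.000000; exercise = 0.000000; V(3,3) = max -> 0.000000
  V(2,0) = exp(-r*dt) * [p*33.061136 + (1-p)*9.586557] = 20.266415; exercise = 20.134793; V(2,0) = max -> 20.266415
  V(2,1) = exp(-r*dt) * [p*9.586557 + (1-p)*0.200052] = 4.561957; exercise = 0.430000; V(2,1) = max -> 4.561957
  V(2,2) = exp(-r*dt) * [p*0.200052 + (1-p)*0.000000] = 0.093071; exercise = 0.000000; V(2,2) = max -> 0.093071
  V(1,0) = exp(-r*dt) * [p*20.266415 + (1-p)*4.561957] = 11.753380; exercise = 9.379268; V(1,0) = max -> 11.753380
  V(1,1) = exp(-r*dt) * [p*4.561957 + (1-p)*0.093071] = 2.169815; exercise = 0.000000; V(1,1) = max -> 2.169815
  V(0,0) = exp(-r*dt) * [p*11.753380 + (1-p)*2.169815] = 6.573806; exercise = 0.430000; V(0,0) = max -> 6.573806

Answer: Price = V(0,0) = 6.5738


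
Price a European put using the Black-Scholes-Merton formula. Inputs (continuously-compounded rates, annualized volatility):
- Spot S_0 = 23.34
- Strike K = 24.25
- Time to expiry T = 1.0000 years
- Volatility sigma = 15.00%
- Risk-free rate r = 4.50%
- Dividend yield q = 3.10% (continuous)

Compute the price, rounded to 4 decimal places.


d1 = (ln(S/K) + (r - q + 0.5*sigma^2) * T) / (sigma * sqrt(T)) = -0.08665327
d2 = d1 - sigma * sqrt(T) = -0.23665327
exp(-rT) = 0.95599748; exp(-qT) = 0.96947557
P = K * exp(-rT) * N(-d2) - S_0 * exp(-qT) * N(-d1)
N(-d1) = 0.53452644; N(-d2) = 0.59353710
P = 24.2500 * 0.95599748 * 0.59353710 - 23.3400 * 0.96947557 * 0.53452644 = 1.6649

Answer: Price = 1.6649


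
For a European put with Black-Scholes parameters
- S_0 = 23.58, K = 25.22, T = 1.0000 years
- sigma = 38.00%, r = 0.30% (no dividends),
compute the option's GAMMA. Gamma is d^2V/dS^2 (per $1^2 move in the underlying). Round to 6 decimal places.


Answer: Gamma = 0.044513

Derivation:
d1 = 0.0209514857; d2 = -0.3590485143
phi(d1) = 0.3988547292; exp(-qT) = 1.0000000000; exp(-rT) = 0.9970044955
Gamma = exp(-qT) * phi(d1) / (S * sigma * sqrt(T)) = 1.0000000000 * 0.3988547292 / (23.5800 * 0.3800 * 1.0000000000) = 0.044513


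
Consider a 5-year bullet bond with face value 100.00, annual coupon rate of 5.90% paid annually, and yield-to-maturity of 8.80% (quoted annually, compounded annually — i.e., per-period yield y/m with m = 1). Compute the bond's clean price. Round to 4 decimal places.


Coupon per period c = face * coupon_rate / m = 5.900000
Periods per year m = 1; per-period yield y/m = 0.088000
Number of cashflows N = 5
Cashflows (t years, CF_t, discount factor 1/(1+y/m)^(m*t), PV):
  t = 1.0000: CF_t = 5.900000, DF = 0.919118, PV = 5.422794
  t = 2.0000: CF_t = 5.900000, DF = 0.844777, PV = 4.984186
  t = 3.0000: CF_t = 5.900000, DF = 0.776450, PV = 4.581053
  t = 4.0000: CF_t = 5.900000, DF = 0.713649, PV = 4.210527
  t = 5.0000: CF_t = 105.900000, DF = 0.655927, PV = 69.462672
Price P = sum_t PV_t = 88.661231

Answer: Price = 88.6612


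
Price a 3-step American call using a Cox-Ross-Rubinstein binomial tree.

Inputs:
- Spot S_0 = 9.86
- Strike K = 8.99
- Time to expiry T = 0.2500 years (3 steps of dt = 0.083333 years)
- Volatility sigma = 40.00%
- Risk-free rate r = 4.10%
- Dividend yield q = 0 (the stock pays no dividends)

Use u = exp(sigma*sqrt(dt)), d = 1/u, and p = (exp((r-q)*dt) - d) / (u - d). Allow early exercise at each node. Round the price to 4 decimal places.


dt = T/N = 0.083333
u = exp(sigma*sqrt(dt)) = 1.122401; d = 1/u = 0.890947
p = (exp((r-q)*dt) - d) / (u - d) = 0.485952
Discount per step: exp(-r*dt) = 0.996589
Stock lattice S(k, i) with i counting down-moves:
  k=0: S(0,0) = 9.8600
  k=1: S(1,0) = 11.0669; S(1,1) = 8.7847
  k=2: S(2,0) = 12.4215; S(2,1) = 9.8600; S(2,2) = 7.8267
  k=3: S(3,0) = 13.9419; S(3,1) = 11.0669; S(3,2) = 8.7847; S(3,3) = 6.9732
Terminal payoffs V(N, i) = max(S_T - K, 0):
  V(3,0) = 4.951867; V(3,1) = 2.076873; V(3,2) = 0.000000; V(3,3) = 0.000000
Backward induction: V(k, i) = exp(-r*dt) * [p * V(k+1, i) + (1-p) * V(k+1, i+1)]; then take max(V_cont, immediate exercise) for American.
  V(2,0) = exp(-r*dt) * [p*4.951867 + (1-p)*2.076873] = 3.462132; exercise = 3.431468; V(2,0) = max -> 3.462132
  V(2,1) = exp(-r*dt) * [p*2.076873 + (1-p)*0.000000] = 1.005817; exercise = 0.870000; V(2,1) = max -> 1.005817
  V(2,2) = exp(-r*dt) * [p*0.000000 + (1-p)*0.000000] = 0.000000; exercise = 0.000000; V(2,2) = max -> 0.000000
  V(1,0) = exp(-r*dt) * [p*3.462132 + (1-p)*1.005817] = 2.191965; exercise = 2.076873; V(1,0) = max -> 2.191965
  V(1,1) = exp(-r*dt) * [p*1.005817 + (1-p)*0.000000] = 0.487111; exercise = 0.000000; V(1,1) = max -> 0.487111
  V(0,0) = exp(-r*dt) * [p*2.191965 + (1-p)*0.487111] = 1.311100; exercise = 0.870000; V(0,0) = max -> 1.311100

Answer: Price = V(0,0) = 1.3111
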